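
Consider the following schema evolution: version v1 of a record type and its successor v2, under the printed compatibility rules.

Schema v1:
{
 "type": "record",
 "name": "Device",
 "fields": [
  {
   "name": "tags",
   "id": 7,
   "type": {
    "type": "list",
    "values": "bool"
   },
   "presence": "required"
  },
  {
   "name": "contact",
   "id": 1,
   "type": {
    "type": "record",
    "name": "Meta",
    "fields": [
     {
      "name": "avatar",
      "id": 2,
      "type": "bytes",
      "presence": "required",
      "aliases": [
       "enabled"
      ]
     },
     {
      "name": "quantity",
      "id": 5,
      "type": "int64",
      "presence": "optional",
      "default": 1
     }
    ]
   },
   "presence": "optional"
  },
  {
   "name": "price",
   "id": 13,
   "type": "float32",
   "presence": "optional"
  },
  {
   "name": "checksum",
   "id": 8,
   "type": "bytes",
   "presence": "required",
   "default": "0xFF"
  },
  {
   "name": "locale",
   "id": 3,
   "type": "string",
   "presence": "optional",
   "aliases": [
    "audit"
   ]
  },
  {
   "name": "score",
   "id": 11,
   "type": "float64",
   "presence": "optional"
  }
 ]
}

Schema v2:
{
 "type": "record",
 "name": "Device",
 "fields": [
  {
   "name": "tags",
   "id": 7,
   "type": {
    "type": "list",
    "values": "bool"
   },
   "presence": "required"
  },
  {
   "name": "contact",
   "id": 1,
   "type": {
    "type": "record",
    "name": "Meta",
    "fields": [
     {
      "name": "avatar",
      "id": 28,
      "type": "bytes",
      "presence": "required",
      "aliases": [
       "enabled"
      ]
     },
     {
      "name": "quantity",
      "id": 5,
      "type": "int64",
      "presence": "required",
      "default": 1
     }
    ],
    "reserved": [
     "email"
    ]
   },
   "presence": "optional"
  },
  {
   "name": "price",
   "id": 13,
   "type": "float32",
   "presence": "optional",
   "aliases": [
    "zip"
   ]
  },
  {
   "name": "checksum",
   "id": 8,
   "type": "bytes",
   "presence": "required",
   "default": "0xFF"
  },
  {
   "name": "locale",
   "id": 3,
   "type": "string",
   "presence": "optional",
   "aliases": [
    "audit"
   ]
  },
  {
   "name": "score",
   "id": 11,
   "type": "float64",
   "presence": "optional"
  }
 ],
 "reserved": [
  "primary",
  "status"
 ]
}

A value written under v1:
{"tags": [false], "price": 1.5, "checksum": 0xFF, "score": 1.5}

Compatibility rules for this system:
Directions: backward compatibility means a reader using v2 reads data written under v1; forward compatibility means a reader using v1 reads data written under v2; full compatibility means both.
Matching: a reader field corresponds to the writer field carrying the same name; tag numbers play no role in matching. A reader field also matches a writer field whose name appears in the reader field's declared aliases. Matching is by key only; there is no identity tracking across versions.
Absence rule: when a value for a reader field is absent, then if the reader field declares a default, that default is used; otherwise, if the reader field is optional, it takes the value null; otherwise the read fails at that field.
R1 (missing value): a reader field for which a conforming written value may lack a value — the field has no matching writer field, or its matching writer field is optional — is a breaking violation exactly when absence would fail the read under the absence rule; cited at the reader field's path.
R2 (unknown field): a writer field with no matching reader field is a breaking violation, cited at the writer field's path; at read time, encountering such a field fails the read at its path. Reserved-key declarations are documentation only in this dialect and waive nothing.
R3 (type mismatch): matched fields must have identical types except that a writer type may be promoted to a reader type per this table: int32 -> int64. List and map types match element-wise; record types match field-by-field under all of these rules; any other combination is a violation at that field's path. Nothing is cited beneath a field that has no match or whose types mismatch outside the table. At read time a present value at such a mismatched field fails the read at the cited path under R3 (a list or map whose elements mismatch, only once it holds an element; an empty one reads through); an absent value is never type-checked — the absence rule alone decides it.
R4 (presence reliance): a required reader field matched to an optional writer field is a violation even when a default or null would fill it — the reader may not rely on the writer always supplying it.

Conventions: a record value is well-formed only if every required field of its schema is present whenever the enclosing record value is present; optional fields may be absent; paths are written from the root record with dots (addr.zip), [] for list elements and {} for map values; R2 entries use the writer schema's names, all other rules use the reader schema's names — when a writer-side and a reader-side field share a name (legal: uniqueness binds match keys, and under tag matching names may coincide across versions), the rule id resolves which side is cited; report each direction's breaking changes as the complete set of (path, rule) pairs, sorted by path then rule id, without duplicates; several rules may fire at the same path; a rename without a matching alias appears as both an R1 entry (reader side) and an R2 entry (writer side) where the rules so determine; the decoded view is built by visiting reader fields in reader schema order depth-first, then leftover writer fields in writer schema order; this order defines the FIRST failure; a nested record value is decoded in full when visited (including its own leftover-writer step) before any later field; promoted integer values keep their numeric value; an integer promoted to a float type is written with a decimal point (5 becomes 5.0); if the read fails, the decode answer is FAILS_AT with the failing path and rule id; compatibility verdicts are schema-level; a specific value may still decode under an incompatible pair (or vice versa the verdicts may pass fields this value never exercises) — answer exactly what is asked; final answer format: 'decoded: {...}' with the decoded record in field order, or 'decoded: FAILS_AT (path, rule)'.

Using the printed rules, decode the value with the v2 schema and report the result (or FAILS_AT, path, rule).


decoded: {"tags": [false], "contact": null, "price": 1.5, "checksum": 0xFF, "locale": null, "score": 1.5}

the writer's type comes first in each Device pair
decoding the Device value with the v2 reader:
  tags := [false]
  contact := null (not supplied -> null)
  price := 1.5
  checksum := 0xFF
  locale := null (not supplied -> null)
  score := 1.5
  => decoded: {"tags": [false], "contact": null, "price": 1.5, "checksum": 0xFF, "locale": null, "score": 1.5}
remaining Device differences; none change what is asked:
  field quantity in record Meta: optional changed to required -> a verdict-level change on Device — the shown value reads the same
  field avatar in record Meta: tag 2 changed to 28 -> triggers nothing under the printed rules; the Device answer is the same either way


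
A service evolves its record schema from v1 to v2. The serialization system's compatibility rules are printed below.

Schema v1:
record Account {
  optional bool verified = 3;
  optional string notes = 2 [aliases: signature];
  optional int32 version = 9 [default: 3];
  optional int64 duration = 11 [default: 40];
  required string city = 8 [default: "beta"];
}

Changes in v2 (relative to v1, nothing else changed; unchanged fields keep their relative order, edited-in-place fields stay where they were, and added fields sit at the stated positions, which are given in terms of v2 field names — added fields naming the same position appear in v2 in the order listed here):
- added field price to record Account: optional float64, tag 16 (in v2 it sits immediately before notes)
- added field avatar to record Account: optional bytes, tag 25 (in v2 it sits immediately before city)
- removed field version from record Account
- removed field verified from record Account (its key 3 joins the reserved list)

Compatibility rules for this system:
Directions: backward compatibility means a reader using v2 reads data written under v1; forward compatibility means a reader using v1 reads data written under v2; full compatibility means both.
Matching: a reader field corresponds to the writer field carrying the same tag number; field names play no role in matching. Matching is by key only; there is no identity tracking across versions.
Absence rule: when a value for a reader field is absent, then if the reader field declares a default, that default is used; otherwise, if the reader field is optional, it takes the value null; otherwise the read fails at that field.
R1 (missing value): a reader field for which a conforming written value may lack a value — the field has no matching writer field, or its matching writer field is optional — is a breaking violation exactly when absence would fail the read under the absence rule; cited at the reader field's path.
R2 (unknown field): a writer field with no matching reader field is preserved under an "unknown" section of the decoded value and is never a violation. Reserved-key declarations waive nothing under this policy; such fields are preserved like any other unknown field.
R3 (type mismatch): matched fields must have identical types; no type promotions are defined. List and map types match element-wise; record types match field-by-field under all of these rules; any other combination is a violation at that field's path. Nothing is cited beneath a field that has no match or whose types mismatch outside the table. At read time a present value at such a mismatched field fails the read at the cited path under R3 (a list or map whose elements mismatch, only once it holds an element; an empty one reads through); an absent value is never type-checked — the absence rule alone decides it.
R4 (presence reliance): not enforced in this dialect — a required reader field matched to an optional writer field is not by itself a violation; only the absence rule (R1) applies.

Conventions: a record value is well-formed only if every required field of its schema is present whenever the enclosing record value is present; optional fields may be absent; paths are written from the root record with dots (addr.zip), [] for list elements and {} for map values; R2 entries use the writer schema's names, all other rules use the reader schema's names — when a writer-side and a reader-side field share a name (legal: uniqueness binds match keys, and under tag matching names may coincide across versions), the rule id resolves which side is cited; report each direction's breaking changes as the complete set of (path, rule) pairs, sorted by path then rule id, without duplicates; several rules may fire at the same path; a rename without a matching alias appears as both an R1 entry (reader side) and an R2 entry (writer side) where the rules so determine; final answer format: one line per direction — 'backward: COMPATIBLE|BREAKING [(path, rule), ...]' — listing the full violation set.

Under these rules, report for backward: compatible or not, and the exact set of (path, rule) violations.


backward: COMPATIBLE []

arrows below run writer -> reader for Account
backward analysis of Account with v2 as reader and v1 as writer:
  price has no writer counterpart
  writer optional, string -> string: reader notes maps from writer notes
  writer optional, int64 -> int64: reader duration maps from writer duration
  avatar has no writer counterpart
  writer required, string -> string: reader city maps from writer city
  verified (writer side), unknown to reader
  version (writer side), unknown to reader
  => backward verdict for Account: COMPATIBLE, no violations
remaining Account differences; none change what is asked:
  added field price to record Account: optional float64, tag 16 (in v2 it sits immediately before notes) -> fires no rule on Account, leaving the asked answer as it is
  added field avatar to record Account: optional bytes, tag 25 (in v2 it sits immediately before city) -> fires no rule on Account, leaving the asked answer as it is
  removed field version from record Account -> fires no rule on Account, leaving the asked answer as it is
  removed field verified from record Account (its key 3 joins the reserved list) -> fires no rule on Account, leaving the asked answer as it is


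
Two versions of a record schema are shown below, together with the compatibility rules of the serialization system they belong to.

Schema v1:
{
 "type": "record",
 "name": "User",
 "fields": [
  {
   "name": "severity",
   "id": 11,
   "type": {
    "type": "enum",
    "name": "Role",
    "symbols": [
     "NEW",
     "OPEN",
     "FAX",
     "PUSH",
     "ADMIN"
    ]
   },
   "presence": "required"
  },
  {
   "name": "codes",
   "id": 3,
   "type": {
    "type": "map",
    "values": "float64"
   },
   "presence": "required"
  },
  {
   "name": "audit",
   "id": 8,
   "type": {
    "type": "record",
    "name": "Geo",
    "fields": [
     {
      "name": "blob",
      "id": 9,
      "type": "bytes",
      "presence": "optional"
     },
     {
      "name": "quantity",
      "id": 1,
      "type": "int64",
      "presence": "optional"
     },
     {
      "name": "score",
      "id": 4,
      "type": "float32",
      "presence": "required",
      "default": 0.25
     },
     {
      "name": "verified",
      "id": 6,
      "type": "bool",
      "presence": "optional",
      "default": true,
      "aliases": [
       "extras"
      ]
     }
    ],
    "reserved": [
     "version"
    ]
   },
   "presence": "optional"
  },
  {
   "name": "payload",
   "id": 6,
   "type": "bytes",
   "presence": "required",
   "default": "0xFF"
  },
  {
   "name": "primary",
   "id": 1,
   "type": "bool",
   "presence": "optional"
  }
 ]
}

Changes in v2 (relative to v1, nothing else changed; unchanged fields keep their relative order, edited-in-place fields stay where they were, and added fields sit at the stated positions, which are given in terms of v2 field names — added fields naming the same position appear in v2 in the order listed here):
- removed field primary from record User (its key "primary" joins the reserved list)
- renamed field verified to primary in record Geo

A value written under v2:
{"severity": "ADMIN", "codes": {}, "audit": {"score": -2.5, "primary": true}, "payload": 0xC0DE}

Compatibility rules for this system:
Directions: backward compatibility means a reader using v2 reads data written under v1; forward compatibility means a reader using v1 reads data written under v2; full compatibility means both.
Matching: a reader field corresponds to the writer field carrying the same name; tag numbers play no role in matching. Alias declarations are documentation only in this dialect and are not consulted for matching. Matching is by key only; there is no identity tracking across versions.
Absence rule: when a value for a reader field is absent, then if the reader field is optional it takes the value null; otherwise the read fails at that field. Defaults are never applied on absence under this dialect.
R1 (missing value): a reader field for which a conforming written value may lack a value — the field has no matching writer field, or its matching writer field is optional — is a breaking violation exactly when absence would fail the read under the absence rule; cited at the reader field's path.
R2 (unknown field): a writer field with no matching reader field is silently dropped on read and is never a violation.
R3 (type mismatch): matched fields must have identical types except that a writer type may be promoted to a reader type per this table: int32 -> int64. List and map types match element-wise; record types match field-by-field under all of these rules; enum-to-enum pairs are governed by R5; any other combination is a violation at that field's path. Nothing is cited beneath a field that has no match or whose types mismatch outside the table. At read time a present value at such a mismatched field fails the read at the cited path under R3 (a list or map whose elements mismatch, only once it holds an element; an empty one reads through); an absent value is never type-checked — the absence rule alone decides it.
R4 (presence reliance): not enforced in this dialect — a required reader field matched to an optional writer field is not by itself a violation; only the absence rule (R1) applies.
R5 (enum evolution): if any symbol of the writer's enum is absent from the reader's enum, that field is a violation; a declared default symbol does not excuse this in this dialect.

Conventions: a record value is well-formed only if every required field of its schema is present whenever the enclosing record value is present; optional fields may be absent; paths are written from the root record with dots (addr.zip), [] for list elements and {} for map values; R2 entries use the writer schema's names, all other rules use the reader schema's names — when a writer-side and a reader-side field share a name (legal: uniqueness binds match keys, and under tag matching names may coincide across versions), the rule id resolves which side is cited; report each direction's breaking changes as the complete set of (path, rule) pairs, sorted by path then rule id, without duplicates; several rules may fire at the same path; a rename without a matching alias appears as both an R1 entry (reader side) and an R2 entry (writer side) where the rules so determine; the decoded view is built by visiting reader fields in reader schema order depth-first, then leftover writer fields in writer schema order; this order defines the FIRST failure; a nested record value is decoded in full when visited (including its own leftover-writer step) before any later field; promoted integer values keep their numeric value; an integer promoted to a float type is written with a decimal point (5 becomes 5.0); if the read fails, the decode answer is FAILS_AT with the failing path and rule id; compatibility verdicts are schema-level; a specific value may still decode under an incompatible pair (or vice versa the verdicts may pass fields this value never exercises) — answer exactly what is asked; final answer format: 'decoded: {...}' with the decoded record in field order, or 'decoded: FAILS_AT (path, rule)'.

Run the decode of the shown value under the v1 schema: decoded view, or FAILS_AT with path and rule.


arrows below run writer -> reader for User
decode walk for User under reader schema v1:
  severity := "ADMIN"
  codes := {}
  audit.blob := null (absent, optional -> null)
  audit.quantity := null (absent, optional -> null)
  audit.score := -2.5
  audit.verified := null (absent, optional -> null)
  writer audit.primary: unknown -> dropped
  payload := 0xC0DE
  primary := null (absent, optional -> null)
  => decoded: {"severity": "ADMIN", "codes": {}, "audit": {"blob": null, "quantity": null, "score": -2.5, "verified": null}, "payload": 0xC0DE, "primary": null}
the rest of the User diff is inert for this question:
  removed field primary from record User (its key "primary" joins the reserved list) -> fires no rule on User under this dialect and leaves the result unchanged

decoded: {"severity": "ADMIN", "codes": {}, "audit": {"blob": null, "quantity": null, "score": -2.5, "verified": null}, "payload": 0xC0DE, "primary": null}


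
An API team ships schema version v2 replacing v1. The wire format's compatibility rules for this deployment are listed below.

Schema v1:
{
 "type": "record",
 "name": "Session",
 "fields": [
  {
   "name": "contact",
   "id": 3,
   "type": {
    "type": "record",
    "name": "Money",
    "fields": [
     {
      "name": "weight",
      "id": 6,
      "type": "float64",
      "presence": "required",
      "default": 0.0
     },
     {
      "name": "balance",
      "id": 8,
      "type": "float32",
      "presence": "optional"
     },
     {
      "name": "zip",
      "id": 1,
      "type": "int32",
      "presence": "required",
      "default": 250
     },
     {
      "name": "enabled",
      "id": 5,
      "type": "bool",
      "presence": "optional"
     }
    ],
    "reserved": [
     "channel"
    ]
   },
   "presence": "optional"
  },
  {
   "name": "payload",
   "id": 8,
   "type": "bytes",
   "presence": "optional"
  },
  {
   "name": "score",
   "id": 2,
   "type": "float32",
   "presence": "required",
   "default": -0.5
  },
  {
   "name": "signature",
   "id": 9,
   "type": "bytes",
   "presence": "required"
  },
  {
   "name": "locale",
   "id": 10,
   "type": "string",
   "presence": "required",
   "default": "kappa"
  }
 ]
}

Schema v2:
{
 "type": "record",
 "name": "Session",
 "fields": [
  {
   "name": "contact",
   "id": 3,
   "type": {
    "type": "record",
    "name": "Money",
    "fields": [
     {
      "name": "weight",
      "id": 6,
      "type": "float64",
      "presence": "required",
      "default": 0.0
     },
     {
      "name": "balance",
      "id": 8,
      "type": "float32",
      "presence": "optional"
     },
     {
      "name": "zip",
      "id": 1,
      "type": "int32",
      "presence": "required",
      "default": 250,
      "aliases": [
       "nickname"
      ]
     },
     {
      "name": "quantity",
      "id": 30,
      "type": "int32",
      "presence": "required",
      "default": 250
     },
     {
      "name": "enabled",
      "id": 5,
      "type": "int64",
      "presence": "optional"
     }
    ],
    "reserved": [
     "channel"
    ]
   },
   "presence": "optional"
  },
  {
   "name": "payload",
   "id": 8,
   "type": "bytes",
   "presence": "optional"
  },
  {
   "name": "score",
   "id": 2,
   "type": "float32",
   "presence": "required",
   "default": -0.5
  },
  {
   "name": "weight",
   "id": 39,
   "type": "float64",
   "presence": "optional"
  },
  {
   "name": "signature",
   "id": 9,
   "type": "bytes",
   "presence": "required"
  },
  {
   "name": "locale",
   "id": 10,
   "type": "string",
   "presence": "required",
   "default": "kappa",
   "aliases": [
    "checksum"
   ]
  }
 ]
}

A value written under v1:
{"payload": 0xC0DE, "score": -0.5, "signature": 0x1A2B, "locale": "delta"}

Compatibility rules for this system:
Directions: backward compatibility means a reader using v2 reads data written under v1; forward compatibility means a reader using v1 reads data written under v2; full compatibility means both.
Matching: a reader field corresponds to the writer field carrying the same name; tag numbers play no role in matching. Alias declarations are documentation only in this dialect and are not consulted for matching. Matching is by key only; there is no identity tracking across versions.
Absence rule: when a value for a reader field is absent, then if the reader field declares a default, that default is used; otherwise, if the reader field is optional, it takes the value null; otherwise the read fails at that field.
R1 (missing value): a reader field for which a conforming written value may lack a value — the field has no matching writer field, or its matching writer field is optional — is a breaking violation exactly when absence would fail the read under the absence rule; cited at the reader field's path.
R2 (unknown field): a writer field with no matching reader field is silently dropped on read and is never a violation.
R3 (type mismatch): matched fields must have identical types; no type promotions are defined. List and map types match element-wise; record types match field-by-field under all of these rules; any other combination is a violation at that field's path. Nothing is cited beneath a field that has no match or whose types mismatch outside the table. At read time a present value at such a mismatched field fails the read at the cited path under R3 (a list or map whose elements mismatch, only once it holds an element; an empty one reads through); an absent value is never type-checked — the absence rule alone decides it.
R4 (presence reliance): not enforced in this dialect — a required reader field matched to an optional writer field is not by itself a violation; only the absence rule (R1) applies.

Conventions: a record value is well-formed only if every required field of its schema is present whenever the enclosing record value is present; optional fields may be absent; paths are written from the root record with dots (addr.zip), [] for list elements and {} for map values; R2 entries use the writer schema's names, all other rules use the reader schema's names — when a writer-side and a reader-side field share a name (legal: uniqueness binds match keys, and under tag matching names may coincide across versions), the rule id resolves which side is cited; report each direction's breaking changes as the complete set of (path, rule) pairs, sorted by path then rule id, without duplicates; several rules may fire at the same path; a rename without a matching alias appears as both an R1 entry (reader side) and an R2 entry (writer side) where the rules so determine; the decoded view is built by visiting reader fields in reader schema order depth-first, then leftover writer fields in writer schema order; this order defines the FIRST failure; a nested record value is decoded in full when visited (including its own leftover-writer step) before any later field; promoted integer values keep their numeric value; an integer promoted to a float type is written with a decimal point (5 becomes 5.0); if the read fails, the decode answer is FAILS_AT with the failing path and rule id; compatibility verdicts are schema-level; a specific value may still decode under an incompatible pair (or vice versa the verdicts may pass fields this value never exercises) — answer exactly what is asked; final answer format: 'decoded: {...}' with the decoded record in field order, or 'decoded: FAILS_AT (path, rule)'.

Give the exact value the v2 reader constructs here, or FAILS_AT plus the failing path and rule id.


decoded: {"contact": null, "payload": 0xC0DE, "score": -0.5, "weight": null, "signature": 0x1A2B, "locale": "delta"}

in Session below, arrows point writer -> reader
migrating the Session value to v2:
  contact := null (missing; optional => null)
  payload := 0xC0DE
  score := -0.5
  weight := null (missing; optional => null)
  signature := 0x1A2B
  locale := "delta"
  => decoded: {"contact": null, "payload": 0xC0DE, "score": -0.5, "weight": null, "signature": 0x1A2B, "locale": "delta"}
ruling out the remaining Session differences:
  field enabled in record Money: type bool changed to int64 -> affects the rule determinations only; this particular Session value decodes identically
  added field quantity to record Money: required int32, tag 30, default 250 (in v2 it sits immediately before enabled) -> no rule fires on it and the decoded Session view is identical with or without it


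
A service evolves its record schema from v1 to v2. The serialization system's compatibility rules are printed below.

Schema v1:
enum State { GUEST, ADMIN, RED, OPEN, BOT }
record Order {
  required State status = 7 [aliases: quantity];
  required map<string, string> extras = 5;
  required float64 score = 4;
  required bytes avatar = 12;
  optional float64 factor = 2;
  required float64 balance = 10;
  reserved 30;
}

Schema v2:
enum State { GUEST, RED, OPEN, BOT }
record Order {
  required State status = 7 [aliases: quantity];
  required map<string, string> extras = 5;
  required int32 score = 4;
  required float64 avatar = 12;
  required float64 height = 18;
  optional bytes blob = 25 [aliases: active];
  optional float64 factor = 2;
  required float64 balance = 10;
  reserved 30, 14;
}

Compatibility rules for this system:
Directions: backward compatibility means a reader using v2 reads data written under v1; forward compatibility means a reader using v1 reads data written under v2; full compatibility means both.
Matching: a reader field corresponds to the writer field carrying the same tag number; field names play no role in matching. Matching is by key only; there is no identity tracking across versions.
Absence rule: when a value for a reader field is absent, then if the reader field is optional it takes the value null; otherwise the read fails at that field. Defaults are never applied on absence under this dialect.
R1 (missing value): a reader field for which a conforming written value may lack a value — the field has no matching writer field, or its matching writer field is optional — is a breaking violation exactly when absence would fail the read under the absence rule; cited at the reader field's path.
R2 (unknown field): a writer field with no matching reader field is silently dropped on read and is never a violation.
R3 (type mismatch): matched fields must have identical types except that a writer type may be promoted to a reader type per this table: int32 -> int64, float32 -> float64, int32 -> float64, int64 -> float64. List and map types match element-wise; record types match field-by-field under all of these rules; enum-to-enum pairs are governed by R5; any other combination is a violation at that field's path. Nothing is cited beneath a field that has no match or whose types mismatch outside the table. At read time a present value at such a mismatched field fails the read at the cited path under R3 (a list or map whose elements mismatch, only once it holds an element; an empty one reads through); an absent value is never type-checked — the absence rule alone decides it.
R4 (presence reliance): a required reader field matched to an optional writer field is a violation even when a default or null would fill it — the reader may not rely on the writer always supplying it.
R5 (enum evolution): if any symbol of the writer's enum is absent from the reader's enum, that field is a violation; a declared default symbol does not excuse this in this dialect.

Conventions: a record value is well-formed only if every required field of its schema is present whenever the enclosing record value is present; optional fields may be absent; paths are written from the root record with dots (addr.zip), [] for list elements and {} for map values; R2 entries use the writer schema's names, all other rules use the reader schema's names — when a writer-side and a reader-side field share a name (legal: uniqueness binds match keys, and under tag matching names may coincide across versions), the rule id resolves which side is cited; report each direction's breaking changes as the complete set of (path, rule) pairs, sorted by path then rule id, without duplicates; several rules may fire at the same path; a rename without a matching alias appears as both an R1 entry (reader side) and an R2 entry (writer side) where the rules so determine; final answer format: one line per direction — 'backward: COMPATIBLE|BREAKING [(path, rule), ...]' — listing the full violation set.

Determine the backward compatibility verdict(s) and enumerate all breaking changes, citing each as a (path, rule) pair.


in Order below, arrows point writer -> reader
backward for Order (reader v2, writer v1):
  status: State -> State, writer required; from status
  extras: map<string, string> -> map<string, string>, writer required; from extras
  score: float64 -> int32, writer required; from score
  avatar: bytes -> float64, writer required; from avatar
  height: no writer match
  blob: no writer match
  factor: float64 -> float64, writer optional; from factor
  balance: float64 -> float64, writer required; from balance
  violation R3 at avatar
  violation R1 at height
  violation R3 at score
  violation R5 at status
  backward on Order therefore BREAKING (4)
the rest of the Order diff is inert for this question:
  added field blob to record Order: optional bytes, tag 25 (in v2 it sits immediately before factor) -> fires no rule on Order, leaving the asked answer as it is

backward: BREAKING [(avatar, R3), (height, R1), (score, R3), (status, R5)]


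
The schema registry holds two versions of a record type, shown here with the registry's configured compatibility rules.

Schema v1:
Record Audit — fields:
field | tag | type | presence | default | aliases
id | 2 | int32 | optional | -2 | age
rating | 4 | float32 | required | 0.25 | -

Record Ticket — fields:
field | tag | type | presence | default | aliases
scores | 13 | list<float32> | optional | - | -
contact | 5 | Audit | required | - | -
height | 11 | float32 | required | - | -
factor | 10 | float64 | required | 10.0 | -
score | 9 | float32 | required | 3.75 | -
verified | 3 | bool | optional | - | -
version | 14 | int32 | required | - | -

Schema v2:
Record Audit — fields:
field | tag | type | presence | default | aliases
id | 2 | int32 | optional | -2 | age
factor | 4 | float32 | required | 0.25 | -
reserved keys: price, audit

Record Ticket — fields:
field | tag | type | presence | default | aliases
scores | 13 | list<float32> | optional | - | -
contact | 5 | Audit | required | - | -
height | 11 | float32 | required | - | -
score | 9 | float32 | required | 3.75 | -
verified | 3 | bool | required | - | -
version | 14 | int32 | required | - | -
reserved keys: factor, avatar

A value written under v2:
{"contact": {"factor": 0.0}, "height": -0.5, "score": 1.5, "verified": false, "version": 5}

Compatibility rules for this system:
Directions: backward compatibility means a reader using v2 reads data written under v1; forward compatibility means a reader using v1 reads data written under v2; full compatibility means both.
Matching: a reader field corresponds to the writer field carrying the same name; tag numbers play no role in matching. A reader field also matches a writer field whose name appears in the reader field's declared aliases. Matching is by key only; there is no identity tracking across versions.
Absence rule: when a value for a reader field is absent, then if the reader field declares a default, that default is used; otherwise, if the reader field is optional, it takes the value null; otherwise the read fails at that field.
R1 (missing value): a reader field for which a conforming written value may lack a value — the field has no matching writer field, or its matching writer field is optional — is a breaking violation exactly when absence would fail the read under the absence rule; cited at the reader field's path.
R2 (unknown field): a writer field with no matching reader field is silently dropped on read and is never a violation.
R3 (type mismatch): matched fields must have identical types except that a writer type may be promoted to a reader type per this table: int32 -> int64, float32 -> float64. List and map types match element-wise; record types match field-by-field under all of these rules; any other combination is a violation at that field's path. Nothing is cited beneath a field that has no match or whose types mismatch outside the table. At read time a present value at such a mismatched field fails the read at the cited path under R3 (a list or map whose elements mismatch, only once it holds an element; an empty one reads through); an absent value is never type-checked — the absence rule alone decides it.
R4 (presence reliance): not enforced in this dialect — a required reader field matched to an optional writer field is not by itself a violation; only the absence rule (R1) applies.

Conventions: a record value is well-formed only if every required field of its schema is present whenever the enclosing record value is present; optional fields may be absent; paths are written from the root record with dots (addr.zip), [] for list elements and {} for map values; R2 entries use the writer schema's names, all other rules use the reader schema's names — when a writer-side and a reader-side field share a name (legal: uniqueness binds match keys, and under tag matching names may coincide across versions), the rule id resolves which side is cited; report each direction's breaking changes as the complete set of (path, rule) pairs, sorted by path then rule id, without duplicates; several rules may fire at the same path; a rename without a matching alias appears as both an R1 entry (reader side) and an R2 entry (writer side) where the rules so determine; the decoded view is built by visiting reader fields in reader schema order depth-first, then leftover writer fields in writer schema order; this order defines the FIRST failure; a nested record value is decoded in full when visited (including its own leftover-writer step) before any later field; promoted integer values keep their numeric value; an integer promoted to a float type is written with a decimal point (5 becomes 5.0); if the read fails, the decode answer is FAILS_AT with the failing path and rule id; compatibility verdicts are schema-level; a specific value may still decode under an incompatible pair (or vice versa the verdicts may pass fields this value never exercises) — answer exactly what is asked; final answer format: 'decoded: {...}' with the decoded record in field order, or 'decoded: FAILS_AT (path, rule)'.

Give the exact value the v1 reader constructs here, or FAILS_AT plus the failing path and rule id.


the writer's type comes first in each Ticket pair
migrating the Ticket value to v1:
  scores := null (not supplied -> null)
  contact.id := -2 (no value, default fills)
  contact.rating := 0.25 (no value, default fills)
  writer contact.factor: unmatched, discarded
  height := -0.5
  factor := 10.0 (no value, default fills)
  score := 1.5
  verified := false
  version := 5
  => decoded: {"scores": null, "contact": {"id": -2, "rating": 0.25}, "height": -0.5, "factor": 10.0, "score": 1.5, "verified": false, "version": 5}
remaining Ticket differences; none change what is asked:
  field verified in record Ticket: optional changed to required -> schema-level compatibility only; this Ticket value's decode is unchanged
  removed field factor from record Ticket (its key "factor" joins the reserved list) -> inert under this dialect — no rule fires on Ticket and the result does not move

decoded: {"scores": null, "contact": {"id": -2, "rating": 0.25}, "height": -0.5, "factor": 10.0, "score": 1.5, "verified": false, "version": 5}


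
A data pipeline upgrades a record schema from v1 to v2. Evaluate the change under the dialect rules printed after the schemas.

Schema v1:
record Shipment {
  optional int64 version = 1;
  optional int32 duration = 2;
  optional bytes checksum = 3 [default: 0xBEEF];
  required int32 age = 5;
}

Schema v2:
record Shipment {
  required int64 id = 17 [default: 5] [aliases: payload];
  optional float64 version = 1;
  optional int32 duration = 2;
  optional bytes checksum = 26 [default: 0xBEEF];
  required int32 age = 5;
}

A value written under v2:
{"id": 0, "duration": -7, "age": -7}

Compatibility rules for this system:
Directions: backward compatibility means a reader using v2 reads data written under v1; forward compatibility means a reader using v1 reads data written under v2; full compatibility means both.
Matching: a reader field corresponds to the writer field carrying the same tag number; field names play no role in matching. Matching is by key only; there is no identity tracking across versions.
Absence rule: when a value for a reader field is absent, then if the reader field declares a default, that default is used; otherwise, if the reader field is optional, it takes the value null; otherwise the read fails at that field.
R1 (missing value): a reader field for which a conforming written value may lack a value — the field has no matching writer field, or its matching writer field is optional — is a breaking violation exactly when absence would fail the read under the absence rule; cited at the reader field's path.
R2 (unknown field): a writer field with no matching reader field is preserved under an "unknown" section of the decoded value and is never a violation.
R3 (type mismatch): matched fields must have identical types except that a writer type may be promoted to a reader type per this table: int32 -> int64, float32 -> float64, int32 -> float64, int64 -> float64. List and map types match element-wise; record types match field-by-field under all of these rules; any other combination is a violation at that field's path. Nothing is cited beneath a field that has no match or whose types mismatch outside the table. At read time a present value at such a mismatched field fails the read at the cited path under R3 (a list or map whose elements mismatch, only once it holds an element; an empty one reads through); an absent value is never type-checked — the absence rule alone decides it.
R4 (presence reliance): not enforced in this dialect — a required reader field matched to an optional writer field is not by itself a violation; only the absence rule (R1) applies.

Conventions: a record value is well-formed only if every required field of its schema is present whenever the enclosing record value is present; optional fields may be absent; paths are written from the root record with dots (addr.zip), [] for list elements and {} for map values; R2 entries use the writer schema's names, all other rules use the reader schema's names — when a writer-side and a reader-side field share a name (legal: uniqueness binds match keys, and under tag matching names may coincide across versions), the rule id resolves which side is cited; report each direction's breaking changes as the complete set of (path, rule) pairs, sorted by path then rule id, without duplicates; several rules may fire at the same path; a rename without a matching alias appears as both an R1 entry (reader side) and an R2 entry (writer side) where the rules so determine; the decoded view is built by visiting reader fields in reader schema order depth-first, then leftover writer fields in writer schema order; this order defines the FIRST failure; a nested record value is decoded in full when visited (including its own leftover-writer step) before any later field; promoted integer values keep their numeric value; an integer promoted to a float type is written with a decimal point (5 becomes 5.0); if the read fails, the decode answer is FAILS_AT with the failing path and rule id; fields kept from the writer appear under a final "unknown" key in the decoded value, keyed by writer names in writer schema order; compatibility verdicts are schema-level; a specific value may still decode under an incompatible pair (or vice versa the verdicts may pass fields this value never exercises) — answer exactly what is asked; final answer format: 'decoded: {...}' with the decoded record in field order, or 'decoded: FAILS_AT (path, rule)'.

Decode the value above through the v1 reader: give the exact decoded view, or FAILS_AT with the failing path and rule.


decoded: {"version": null, "duration": -7, "checksum": 0xBEEF, "age": -7, "unknown": {"id": 0}}

the writer's type comes first in each Shipment pair
decoding the Shipment value with the v1 reader:
  version := null (not supplied -> null)
  duration := -7
  checksum := 0xBEEF (no value, default fills)
  age := -7
  writer id: kept under "unknown"
  => decoded: {"version": null, "duration": -7, "checksum": 0xBEEF, "age": -7, "unknown": {"id": 0}}
remaining Shipment differences; none change what is asked:
  field checksum in record Shipment: tag 3 changed to 26 -> inert under this dialect — no rule fires on Shipment and the result does not move
  field version in record Shipment: type int64 changed to float64 -> schema-level compatibility only; this Shipment value's decode is unchanged
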